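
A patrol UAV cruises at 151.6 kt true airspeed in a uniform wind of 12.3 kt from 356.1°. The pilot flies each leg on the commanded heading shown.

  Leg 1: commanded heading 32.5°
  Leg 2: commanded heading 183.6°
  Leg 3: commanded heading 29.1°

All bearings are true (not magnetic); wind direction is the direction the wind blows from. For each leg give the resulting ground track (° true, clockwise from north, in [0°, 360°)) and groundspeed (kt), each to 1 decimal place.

Leg 1: heading 32.5°; drift +2.9° → track 35.4°, groundspeed 141.9 kt
Leg 2: heading 183.6°; drift -0.6° → track 183.0°, groundspeed 163.8 kt
Leg 3: heading 29.1°; drift +2.7° → track 31.8°, groundspeed 141.4 kt

Leg 1: track=35.4°, groundspeed=141.9 kt
Leg 2: track=183.0°, groundspeed=163.8 kt
Leg 3: track=31.8°, groundspeed=141.4 kt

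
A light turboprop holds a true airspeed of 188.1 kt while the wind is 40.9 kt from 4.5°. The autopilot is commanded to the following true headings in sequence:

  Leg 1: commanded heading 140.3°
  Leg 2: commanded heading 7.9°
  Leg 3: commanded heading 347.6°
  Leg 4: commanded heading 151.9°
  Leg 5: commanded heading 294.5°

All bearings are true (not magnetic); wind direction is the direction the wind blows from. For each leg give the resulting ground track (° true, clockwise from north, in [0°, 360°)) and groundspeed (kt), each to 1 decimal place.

Leg 1: track=147.8°, groundspeed=219.3 kt
Leg 2: track=8.8°, groundspeed=147.3 kt
Leg 3: track=343.0°, groundspeed=149.4 kt
Leg 4: track=157.6°, groundspeed=223.6 kt
Leg 5: track=282.1°, groundspeed=178.3 kt

Leg 1: heading 140.3°; drift +7.5° → track 147.8°, groundspeed 219.3 kt
Leg 2: heading 7.9°; drift +0.9° → track 8.8°, groundspeed 147.3 kt
Leg 3: heading 347.6°; drift -4.6° → track 343.0°, groundspeed 149.4 kt
Leg 4: heading 151.9°; drift +5.7° → track 157.6°, groundspeed 223.6 kt
Leg 5: heading 294.5°; drift -12.4° → track 282.1°, groundspeed 178.3 kt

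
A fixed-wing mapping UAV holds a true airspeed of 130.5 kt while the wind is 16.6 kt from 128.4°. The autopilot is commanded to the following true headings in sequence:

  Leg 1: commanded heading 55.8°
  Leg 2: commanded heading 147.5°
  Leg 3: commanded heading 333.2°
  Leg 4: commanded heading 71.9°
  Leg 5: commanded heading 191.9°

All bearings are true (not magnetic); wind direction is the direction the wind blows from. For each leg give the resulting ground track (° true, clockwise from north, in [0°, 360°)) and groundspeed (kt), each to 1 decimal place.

Leg 1: heading 55.8°; drift -7.2° → track 48.6°, groundspeed 126.5 kt
Leg 2: heading 147.5°; drift +2.7° → track 150.2°, groundspeed 114.9 kt
Leg 3: heading 333.2°; drift -2.7° → track 330.5°, groundspeed 145.7 kt
Leg 4: heading 71.9°; drift -6.5° → track 65.4°, groundspeed 122.1 kt
Leg 5: heading 191.9°; drift +6.9° → track 198.8°, groundspeed 124.0 kt

Leg 1: track=48.6°, groundspeed=126.5 kt
Leg 2: track=150.2°, groundspeed=114.9 kt
Leg 3: track=330.5°, groundspeed=145.7 kt
Leg 4: track=65.4°, groundspeed=122.1 kt
Leg 5: track=198.8°, groundspeed=124.0 kt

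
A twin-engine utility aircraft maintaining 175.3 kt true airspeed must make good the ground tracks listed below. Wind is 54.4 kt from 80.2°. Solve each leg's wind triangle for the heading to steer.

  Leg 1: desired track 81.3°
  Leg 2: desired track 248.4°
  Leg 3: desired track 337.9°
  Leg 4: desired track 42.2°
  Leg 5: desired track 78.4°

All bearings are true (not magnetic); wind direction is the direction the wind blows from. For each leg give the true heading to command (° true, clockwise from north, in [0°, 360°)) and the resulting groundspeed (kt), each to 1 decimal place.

Leg 1: heading=81.0°, groundspeed=120.9 kt
Leg 2: heading=244.8°, groundspeed=228.2 kt
Leg 3: heading=355.6°, groundspeed=178.6 kt
Leg 4: heading=53.2°, groundspeed=129.2 kt
Leg 5: heading=79.0°, groundspeed=120.9 kt

Leg 1: desired track 81.3°; wind correction -0.3° → command heading 81.0°, groundspeed 120.9 kt
Leg 2: desired track 248.4°; wind correction -3.6° → command heading 244.8°, groundspeed 228.2 kt
Leg 3: desired track 337.9°; wind correction +17.7° → command heading 355.6°, groundspeed 178.6 kt
Leg 4: desired track 42.2°; wind correction +11.0° → command heading 53.2°, groundspeed 129.2 kt
Leg 5: desired track 78.4°; wind correction +0.6° → command heading 79.0°, groundspeed 120.9 kt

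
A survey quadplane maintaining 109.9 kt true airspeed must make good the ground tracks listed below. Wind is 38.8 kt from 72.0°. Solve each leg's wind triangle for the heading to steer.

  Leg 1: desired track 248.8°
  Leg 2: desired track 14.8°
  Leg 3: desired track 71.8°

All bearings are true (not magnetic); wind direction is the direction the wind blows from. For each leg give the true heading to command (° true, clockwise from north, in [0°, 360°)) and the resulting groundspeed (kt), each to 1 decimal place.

Leg 1: desired track 248.8°; wind correction -1.1° → command heading 247.7°, groundspeed 148.6 kt
Leg 2: desired track 14.8°; wind correction +17.3° → command heading 32.1°, groundspeed 83.9 kt
Leg 3: desired track 71.8°; wind correction +0.1° → command heading 71.9°, groundspeed 71.1 kt

Leg 1: heading=247.7°, groundspeed=148.6 kt
Leg 2: heading=32.1°, groundspeed=83.9 kt
Leg 3: heading=71.9°, groundspeed=71.1 kt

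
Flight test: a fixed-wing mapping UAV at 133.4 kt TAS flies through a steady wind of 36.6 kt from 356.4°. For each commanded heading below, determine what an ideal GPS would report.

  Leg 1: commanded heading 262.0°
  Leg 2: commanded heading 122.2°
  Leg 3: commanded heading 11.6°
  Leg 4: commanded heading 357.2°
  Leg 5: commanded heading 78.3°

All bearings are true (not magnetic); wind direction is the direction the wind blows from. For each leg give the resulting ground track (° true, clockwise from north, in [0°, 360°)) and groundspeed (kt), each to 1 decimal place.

Leg 1: track=247.0°, groundspeed=141.0 kt
Leg 2: track=133.1°, groundspeed=157.6 kt
Leg 3: track=17.2°, groundspeed=98.5 kt
Leg 4: track=357.5°, groundspeed=96.8 kt
Leg 5: track=94.1°, groundspeed=133.3 kt

Leg 1: heading 262.0°; drift -15.0° → track 247.0°, groundspeed 141.0 kt
Leg 2: heading 122.2°; drift +10.9° → track 133.1°, groundspeed 157.6 kt
Leg 3: heading 11.6°; drift +5.6° → track 17.2°, groundspeed 98.5 kt
Leg 4: heading 357.2°; drift +0.3° → track 357.5°, groundspeed 96.8 kt
Leg 5: heading 78.3°; drift +15.8° → track 94.1°, groundspeed 133.3 kt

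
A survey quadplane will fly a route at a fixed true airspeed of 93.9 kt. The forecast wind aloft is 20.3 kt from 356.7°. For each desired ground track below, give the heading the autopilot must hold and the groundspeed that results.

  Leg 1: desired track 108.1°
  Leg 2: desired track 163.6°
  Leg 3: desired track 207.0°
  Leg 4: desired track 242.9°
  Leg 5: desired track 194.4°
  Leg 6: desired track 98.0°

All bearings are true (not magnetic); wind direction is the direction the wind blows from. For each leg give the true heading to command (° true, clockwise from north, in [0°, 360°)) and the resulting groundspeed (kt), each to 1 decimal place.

Leg 1: desired track 108.1°; wind correction -11.6° → command heading 96.5°, groundspeed 99.4 kt
Leg 2: desired track 163.6°; wind correction -2.8° → command heading 160.8°, groundspeed 113.6 kt
Leg 3: desired track 207.0°; wind correction +6.3° → command heading 213.3°, groundspeed 110.9 kt
Leg 4: desired track 242.9°; wind correction +11.4° → command heading 254.3°, groundspeed 100.2 kt
Leg 5: desired track 194.4°; wind correction +3.8° → command heading 198.2°, groundspeed 113.0 kt
Leg 6: desired track 98.0°; wind correction -12.2° → command heading 85.8°, groundspeed 95.7 kt

Leg 1: heading=96.5°, groundspeed=99.4 kt
Leg 2: heading=160.8°, groundspeed=113.6 kt
Leg 3: heading=213.3°, groundspeed=110.9 kt
Leg 4: heading=254.3°, groundspeed=100.2 kt
Leg 5: heading=198.2°, groundspeed=113.0 kt
Leg 6: heading=85.8°, groundspeed=95.7 kt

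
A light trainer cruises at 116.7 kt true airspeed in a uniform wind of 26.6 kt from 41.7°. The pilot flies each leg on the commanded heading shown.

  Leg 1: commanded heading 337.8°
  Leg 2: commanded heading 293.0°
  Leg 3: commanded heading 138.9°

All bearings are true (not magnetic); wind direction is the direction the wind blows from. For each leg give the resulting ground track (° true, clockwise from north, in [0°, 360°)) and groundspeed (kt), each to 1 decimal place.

Leg 1: track=325.0°, groundspeed=107.7 kt
Leg 2: track=281.6°, groundspeed=127.7 kt
Leg 3: track=151.3°, groundspeed=122.9 kt

Leg 1: heading 337.8°; drift -12.8° → track 325.0°, groundspeed 107.7 kt
Leg 2: heading 293.0°; drift -11.4° → track 281.6°, groundspeed 127.7 kt
Leg 3: heading 138.9°; drift +12.4° → track 151.3°, groundspeed 122.9 kt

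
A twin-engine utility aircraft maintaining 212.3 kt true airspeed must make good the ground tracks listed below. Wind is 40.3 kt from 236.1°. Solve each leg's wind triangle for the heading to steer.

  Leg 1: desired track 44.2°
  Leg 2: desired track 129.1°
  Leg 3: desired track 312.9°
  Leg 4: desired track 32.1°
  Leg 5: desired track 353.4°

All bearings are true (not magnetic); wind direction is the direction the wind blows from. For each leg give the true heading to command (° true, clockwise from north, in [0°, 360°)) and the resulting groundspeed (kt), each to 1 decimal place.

Leg 1: desired track 44.2°; wind correction -2.2° → command heading 42.0°, groundspeed 251.6 kt
Leg 2: desired track 129.1°; wind correction +10.5° → command heading 139.6°, groundspeed 220.6 kt
Leg 3: desired track 312.9°; wind correction -10.7° → command heading 302.2°, groundspeed 199.4 kt
Leg 4: desired track 32.1°; wind correction -4.4° → command heading 27.7°, groundspeed 248.5 kt
Leg 5: desired track 353.4°; wind correction -9.7° → command heading 343.7°, groundspeed 227.7 kt

Leg 1: heading=42.0°, groundspeed=251.6 kt
Leg 2: heading=139.6°, groundspeed=220.6 kt
Leg 3: heading=302.2°, groundspeed=199.4 kt
Leg 4: heading=27.7°, groundspeed=248.5 kt
Leg 5: heading=343.7°, groundspeed=227.7 kt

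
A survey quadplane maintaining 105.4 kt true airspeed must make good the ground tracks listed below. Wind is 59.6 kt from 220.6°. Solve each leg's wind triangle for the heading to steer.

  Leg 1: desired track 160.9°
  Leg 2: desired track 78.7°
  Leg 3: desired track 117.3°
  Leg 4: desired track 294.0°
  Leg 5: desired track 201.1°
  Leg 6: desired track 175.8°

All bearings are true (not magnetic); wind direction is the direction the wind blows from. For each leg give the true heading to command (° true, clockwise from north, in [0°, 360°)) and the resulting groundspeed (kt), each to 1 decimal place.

Leg 1: heading=190.1°, groundspeed=61.9 kt
Leg 2: heading=99.1°, groundspeed=145.7 kt
Leg 3: heading=150.7°, groundspeed=101.7 kt
Leg 4: heading=261.2°, groundspeed=71.6 kt
Leg 5: heading=212.0°, groundspeed=47.3 kt
Leg 6: heading=199.3°, groundspeed=54.4 kt

Leg 1: desired track 160.9°; wind correction +29.2° → command heading 190.1°, groundspeed 61.9 kt
Leg 2: desired track 78.7°; wind correction +20.4° → command heading 99.1°, groundspeed 145.7 kt
Leg 3: desired track 117.3°; wind correction +33.4° → command heading 150.7°, groundspeed 101.7 kt
Leg 4: desired track 294.0°; wind correction -32.8° → command heading 261.2°, groundspeed 71.6 kt
Leg 5: desired track 201.1°; wind correction +10.9° → command heading 212.0°, groundspeed 47.3 kt
Leg 6: desired track 175.8°; wind correction +23.5° → command heading 199.3°, groundspeed 54.4 kt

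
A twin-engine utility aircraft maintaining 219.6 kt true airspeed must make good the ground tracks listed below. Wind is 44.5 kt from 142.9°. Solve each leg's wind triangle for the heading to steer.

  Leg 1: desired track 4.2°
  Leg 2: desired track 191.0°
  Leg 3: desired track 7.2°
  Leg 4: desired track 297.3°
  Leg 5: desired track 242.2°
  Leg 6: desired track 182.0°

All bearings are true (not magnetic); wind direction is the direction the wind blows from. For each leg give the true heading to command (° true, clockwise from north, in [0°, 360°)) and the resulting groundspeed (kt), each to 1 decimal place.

Leg 1: desired track 4.2°; wind correction +7.7° → command heading 11.9°, groundspeed 251.1 kt
Leg 2: desired track 191.0°; wind correction -8.7° → command heading 182.3°, groundspeed 187.4 kt
Leg 3: desired track 7.2°; wind correction +8.1° → command heading 15.3°, groundspeed 249.2 kt
Leg 4: desired track 297.3°; wind correction -5.0° → command heading 292.3°, groundspeed 258.9 kt
Leg 5: desired track 242.2°; wind correction -11.5° → command heading 230.7°, groundspeed 222.4 kt
Leg 6: desired track 182.0°; wind correction -7.3° → command heading 174.7°, groundspeed 183.3 kt

Leg 1: heading=11.9°, groundspeed=251.1 kt
Leg 2: heading=182.3°, groundspeed=187.4 kt
Leg 3: heading=15.3°, groundspeed=249.2 kt
Leg 4: heading=292.3°, groundspeed=258.9 kt
Leg 5: heading=230.7°, groundspeed=222.4 kt
Leg 6: heading=174.7°, groundspeed=183.3 kt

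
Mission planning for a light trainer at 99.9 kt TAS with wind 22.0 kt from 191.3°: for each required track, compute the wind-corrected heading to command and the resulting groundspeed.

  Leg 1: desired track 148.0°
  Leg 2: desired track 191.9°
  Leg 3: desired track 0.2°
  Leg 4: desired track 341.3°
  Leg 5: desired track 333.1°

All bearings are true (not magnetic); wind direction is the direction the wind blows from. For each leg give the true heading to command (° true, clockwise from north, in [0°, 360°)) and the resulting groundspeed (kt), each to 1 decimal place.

Leg 1: heading=156.7°, groundspeed=82.7 kt
Leg 2: heading=191.8°, groundspeed=77.9 kt
Leg 3: heading=357.8°, groundspeed=121.4 kt
Leg 4: heading=335.0°, groundspeed=118.3 kt
Leg 5: heading=325.3°, groundspeed=116.3 kt

Leg 1: desired track 148.0°; wind correction +8.7° → command heading 156.7°, groundspeed 82.7 kt
Leg 2: desired track 191.9°; wind correction -0.1° → command heading 191.8°, groundspeed 77.9 kt
Leg 3: desired track 0.2°; wind correction -2.4° → command heading 357.8°, groundspeed 121.4 kt
Leg 4: desired track 341.3°; wind correction -6.3° → command heading 335.0°, groundspeed 118.3 kt
Leg 5: desired track 333.1°; wind correction -7.8° → command heading 325.3°, groundspeed 116.3 kt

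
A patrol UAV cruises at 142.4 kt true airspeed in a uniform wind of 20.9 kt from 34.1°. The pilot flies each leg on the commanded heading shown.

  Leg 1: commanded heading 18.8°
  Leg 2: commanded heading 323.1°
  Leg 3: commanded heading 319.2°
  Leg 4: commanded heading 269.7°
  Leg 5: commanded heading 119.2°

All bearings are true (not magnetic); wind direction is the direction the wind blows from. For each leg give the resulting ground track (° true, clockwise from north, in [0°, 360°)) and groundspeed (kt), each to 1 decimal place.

Leg 1: heading 18.8°; drift -2.6° → track 16.2°, groundspeed 122.4 kt
Leg 2: heading 323.1°; drift -8.3° → track 314.8°, groundspeed 137.0 kt
Leg 3: heading 319.2°; drift -8.4° → track 310.8°, groundspeed 138.4 kt
Leg 4: heading 269.7°; drift -6.4° → track 263.3°, groundspeed 155.2 kt
Leg 5: heading 119.2°; drift +8.4° → track 127.6°, groundspeed 142.1 kt

Leg 1: track=16.2°, groundspeed=122.4 kt
Leg 2: track=314.8°, groundspeed=137.0 kt
Leg 3: track=310.8°, groundspeed=138.4 kt
Leg 4: track=263.3°, groundspeed=155.2 kt
Leg 5: track=127.6°, groundspeed=142.1 kt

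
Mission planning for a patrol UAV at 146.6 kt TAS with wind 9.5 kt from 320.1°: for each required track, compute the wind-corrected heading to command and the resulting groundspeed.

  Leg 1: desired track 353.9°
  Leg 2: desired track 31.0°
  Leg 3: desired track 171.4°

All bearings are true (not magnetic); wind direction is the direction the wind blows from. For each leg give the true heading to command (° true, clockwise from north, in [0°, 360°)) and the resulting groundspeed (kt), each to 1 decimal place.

Leg 1: heading=351.8°, groundspeed=138.6 kt
Leg 2: heading=27.5°, groundspeed=143.2 kt
Leg 3: heading=173.3°, groundspeed=154.6 kt

Leg 1: desired track 353.9°; wind correction -2.1° → command heading 351.8°, groundspeed 138.6 kt
Leg 2: desired track 31.0°; wind correction -3.5° → command heading 27.5°, groundspeed 143.2 kt
Leg 3: desired track 171.4°; wind correction +1.9° → command heading 173.3°, groundspeed 154.6 kt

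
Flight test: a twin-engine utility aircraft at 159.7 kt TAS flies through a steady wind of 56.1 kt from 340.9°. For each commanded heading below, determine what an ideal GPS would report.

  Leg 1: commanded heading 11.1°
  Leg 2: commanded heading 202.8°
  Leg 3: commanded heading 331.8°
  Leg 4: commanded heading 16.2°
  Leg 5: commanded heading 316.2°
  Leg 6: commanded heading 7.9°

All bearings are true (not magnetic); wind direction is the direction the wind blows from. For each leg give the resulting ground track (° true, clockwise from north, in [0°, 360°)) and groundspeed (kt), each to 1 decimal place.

Leg 1: track=25.3°, groundspeed=114.7 kt
Leg 2: track=192.3°, groundspeed=204.9 kt
Leg 3: track=326.9°, groundspeed=104.7 kt
Leg 4: track=32.1°, groundspeed=118.4 kt
Leg 5: track=304.0°, groundspeed=111.2 kt
Leg 6: track=21.0°, groundspeed=112.6 kt

Leg 1: heading 11.1°; drift +14.2° → track 25.3°, groundspeed 114.7 kt
Leg 2: heading 202.8°; drift -10.5° → track 192.3°, groundspeed 204.9 kt
Leg 3: heading 331.8°; drift -4.9° → track 326.9°, groundspeed 104.7 kt
Leg 4: heading 16.2°; drift +15.9° → track 32.1°, groundspeed 118.4 kt
Leg 5: heading 316.2°; drift -12.2° → track 304.0°, groundspeed 111.2 kt
Leg 6: heading 7.9°; drift +13.1° → track 21.0°, groundspeed 112.6 kt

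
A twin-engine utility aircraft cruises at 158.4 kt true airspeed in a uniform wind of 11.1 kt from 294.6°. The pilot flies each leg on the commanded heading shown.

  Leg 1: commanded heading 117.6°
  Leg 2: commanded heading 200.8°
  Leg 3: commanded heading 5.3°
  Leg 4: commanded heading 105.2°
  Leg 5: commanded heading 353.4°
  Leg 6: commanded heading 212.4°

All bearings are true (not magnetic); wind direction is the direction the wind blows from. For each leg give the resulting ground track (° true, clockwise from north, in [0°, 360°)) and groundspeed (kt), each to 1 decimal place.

Leg 1: track=117.4°, groundspeed=169.5 kt
Leg 2: track=196.8°, groundspeed=159.5 kt
Leg 3: track=9.2°, groundspeed=155.1 kt
Leg 4: track=105.8°, groundspeed=169.4 kt
Leg 5: track=357.0°, groundspeed=152.9 kt
Leg 6: track=208.4°, groundspeed=157.3 kt

Leg 1: heading 117.6°; drift -0.2° → track 117.4°, groundspeed 169.5 kt
Leg 2: heading 200.8°; drift -4.0° → track 196.8°, groundspeed 159.5 kt
Leg 3: heading 5.3°; drift +3.9° → track 9.2°, groundspeed 155.1 kt
Leg 4: heading 105.2°; drift +0.6° → track 105.8°, groundspeed 169.4 kt
Leg 5: heading 353.4°; drift +3.6° → track 357.0°, groundspeed 152.9 kt
Leg 6: heading 212.4°; drift -4.0° → track 208.4°, groundspeed 157.3 kt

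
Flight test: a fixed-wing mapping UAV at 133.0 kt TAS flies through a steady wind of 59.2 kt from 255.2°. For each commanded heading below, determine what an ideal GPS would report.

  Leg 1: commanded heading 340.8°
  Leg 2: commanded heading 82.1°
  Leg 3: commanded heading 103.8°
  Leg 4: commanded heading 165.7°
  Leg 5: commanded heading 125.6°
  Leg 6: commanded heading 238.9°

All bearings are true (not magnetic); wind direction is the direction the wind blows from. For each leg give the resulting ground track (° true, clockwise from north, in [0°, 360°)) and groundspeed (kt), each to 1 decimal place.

Leg 1: heading 340.8°; drift +24.7° → track 5.5°, groundspeed 141.4 kt
Leg 2: heading 82.1°; drift -2.1° → track 80.0°, groundspeed 191.9 kt
Leg 3: heading 103.8°; drift -8.7° → track 95.1°, groundspeed 187.1 kt
Leg 4: heading 165.7°; drift -24.1° → track 141.6°, groundspeed 145.1 kt
Leg 5: heading 125.6°; drift -15.0° → track 110.6°, groundspeed 176.7 kt
Leg 6: heading 238.9°; drift -12.3° → track 226.6°, groundspeed 78.0 kt

Leg 1: track=5.5°, groundspeed=141.4 kt
Leg 2: track=80.0°, groundspeed=191.9 kt
Leg 3: track=95.1°, groundspeed=187.1 kt
Leg 4: track=141.6°, groundspeed=145.1 kt
Leg 5: track=110.6°, groundspeed=176.7 kt
Leg 6: track=226.6°, groundspeed=78.0 kt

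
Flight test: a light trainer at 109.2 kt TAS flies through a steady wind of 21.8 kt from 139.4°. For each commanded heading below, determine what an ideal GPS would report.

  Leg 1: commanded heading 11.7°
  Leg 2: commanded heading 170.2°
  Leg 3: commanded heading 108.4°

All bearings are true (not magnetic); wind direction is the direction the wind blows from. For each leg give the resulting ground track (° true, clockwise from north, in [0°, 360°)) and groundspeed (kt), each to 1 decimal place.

Leg 1: heading 11.7°; drift -8.0° → track 3.7°, groundspeed 123.7 kt
Leg 2: heading 170.2°; drift +7.0° → track 177.2°, groundspeed 91.2 kt
Leg 3: heading 108.4°; drift -7.1° → track 101.3°, groundspeed 91.2 kt

Leg 1: track=3.7°, groundspeed=123.7 kt
Leg 2: track=177.2°, groundspeed=91.2 kt
Leg 3: track=101.3°, groundspeed=91.2 kt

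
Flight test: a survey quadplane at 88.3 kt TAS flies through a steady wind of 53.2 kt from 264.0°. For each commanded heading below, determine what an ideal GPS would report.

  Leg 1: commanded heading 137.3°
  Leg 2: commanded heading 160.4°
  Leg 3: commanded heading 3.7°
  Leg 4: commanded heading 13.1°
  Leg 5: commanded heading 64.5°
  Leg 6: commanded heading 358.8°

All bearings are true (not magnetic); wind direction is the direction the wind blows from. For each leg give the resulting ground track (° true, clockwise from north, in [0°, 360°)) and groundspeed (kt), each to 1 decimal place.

Leg 1: track=117.7°, groundspeed=127.4 kt
Leg 2: track=133.2°, groundspeed=113.3 kt
Leg 3: track=32.0°, groundspeed=110.5 kt
Leg 4: track=38.5°, groundspeed=117.1 kt
Leg 5: track=71.8°, groundspeed=139.6 kt
Leg 6: track=28.6°, groundspeed=106.8 kt

Leg 1: heading 137.3°; drift -19.6° → track 117.7°, groundspeed 127.4 kt
Leg 2: heading 160.4°; drift -27.2° → track 133.2°, groundspeed 113.3 kt
Leg 3: heading 3.7°; drift +28.3° → track 32.0°, groundspeed 110.5 kt
Leg 4: heading 13.1°; drift +25.4° → track 38.5°, groundspeed 117.1 kt
Leg 5: heading 64.5°; drift +7.3° → track 71.8°, groundspeed 139.6 kt
Leg 6: heading 358.8°; drift +29.8° → track 28.6°, groundspeed 106.8 kt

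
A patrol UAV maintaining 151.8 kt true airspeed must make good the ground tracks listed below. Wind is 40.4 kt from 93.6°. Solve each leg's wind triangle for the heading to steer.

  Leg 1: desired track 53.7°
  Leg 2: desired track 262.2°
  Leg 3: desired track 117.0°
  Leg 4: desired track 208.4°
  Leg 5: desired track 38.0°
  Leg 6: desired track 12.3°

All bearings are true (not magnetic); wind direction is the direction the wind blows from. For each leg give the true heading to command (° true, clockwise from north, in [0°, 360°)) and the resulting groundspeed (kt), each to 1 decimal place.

Leg 1: desired track 53.7°; wind correction +9.8° → command heading 63.5°, groundspeed 118.6 kt
Leg 2: desired track 262.2°; wind correction -3.0° → command heading 259.2°, groundspeed 191.2 kt
Leg 3: desired track 117.0°; wind correction -6.1° → command heading 110.9°, groundspeed 113.9 kt
Leg 4: desired track 208.4°; wind correction -14.0° → command heading 194.4°, groundspeed 164.2 kt
Leg 5: desired track 38.0°; wind correction +12.7° → command heading 50.7°, groundspeed 125.3 kt
Leg 6: desired track 12.3°; wind correction +15.3° → command heading 27.6°, groundspeed 140.3 kt

Leg 1: heading=63.5°, groundspeed=118.6 kt
Leg 2: heading=259.2°, groundspeed=191.2 kt
Leg 3: heading=110.9°, groundspeed=113.9 kt
Leg 4: heading=194.4°, groundspeed=164.2 kt
Leg 5: heading=50.7°, groundspeed=125.3 kt
Leg 6: heading=27.6°, groundspeed=140.3 kt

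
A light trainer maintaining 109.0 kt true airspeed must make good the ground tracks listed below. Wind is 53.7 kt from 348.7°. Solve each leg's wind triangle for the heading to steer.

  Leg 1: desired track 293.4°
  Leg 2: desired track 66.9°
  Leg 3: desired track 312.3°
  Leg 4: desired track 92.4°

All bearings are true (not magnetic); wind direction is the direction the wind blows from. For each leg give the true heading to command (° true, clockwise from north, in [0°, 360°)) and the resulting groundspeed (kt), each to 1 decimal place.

Leg 1: heading=317.3°, groundspeed=69.1 kt
Leg 2: heading=38.1°, groundspeed=84.5 kt
Leg 3: heading=329.3°, groundspeed=61.0 kt
Leg 4: heading=63.8°, groundspeed=108.4 kt

Leg 1: desired track 293.4°; wind correction +23.9° → command heading 317.3°, groundspeed 69.1 kt
Leg 2: desired track 66.9°; wind correction -28.8° → command heading 38.1°, groundspeed 84.5 kt
Leg 3: desired track 312.3°; wind correction +17.0° → command heading 329.3°, groundspeed 61.0 kt
Leg 4: desired track 92.4°; wind correction -28.6° → command heading 63.8°, groundspeed 108.4 kt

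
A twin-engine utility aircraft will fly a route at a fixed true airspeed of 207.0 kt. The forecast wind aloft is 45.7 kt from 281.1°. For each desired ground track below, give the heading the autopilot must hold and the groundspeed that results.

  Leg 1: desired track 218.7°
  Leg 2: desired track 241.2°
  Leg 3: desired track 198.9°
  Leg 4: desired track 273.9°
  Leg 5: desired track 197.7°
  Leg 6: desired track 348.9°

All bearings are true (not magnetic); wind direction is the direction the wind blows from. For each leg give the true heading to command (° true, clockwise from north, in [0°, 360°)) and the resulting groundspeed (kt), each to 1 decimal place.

Leg 1: desired track 218.7°; wind correction +11.3° → command heading 230.0°, groundspeed 181.8 kt
Leg 2: desired track 241.2°; wind correction +8.1° → command heading 249.3°, groundspeed 169.9 kt
Leg 3: desired track 198.9°; wind correction +12.6° → command heading 211.5°, groundspeed 195.8 kt
Leg 4: desired track 273.9°; wind correction +1.6° → command heading 275.5°, groundspeed 161.6 kt
Leg 5: desired track 197.7°; wind correction +12.7° → command heading 210.4°, groundspeed 196.7 kt
Leg 6: desired track 348.9°; wind correction -11.8° → command heading 337.1°, groundspeed 185.4 kt

Leg 1: heading=230.0°, groundspeed=181.8 kt
Leg 2: heading=249.3°, groundspeed=169.9 kt
Leg 3: heading=211.5°, groundspeed=195.8 kt
Leg 4: heading=275.5°, groundspeed=161.6 kt
Leg 5: heading=210.4°, groundspeed=196.7 kt
Leg 6: heading=337.1°, groundspeed=185.4 kt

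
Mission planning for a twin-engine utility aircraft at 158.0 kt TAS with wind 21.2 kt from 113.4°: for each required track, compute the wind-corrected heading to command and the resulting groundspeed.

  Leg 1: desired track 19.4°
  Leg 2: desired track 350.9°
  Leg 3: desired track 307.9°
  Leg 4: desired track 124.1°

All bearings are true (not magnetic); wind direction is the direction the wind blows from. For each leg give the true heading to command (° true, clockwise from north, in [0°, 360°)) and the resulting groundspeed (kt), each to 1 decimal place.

Leg 1: desired track 19.4°; wind correction +7.7° → command heading 27.1°, groundspeed 158.1 kt
Leg 2: desired track 350.9°; wind correction +6.5° → command heading 357.4°, groundspeed 168.4 kt
Leg 3: desired track 307.9°; wind correction +1.9° → command heading 309.8°, groundspeed 178.4 kt
Leg 4: desired track 124.1°; wind correction -1.4° → command heading 122.7°, groundspeed 137.1 kt

Leg 1: heading=27.1°, groundspeed=158.1 kt
Leg 2: heading=357.4°, groundspeed=168.4 kt
Leg 3: heading=309.8°, groundspeed=178.4 kt
Leg 4: heading=122.7°, groundspeed=137.1 kt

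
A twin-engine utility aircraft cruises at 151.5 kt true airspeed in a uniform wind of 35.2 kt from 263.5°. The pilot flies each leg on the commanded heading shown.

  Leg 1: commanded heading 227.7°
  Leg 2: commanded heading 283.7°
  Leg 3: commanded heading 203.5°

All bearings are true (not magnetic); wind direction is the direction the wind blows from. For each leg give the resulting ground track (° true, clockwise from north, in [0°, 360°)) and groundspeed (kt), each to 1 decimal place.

Leg 1: track=218.2°, groundspeed=124.7 kt
Leg 2: track=289.6°, groundspeed=119.1 kt
Leg 3: track=190.7°, groundspeed=137.3 kt

Leg 1: heading 227.7°; drift -9.5° → track 218.2°, groundspeed 124.7 kt
Leg 2: heading 283.7°; drift +5.9° → track 289.6°, groundspeed 119.1 kt
Leg 3: heading 203.5°; drift -12.8° → track 190.7°, groundspeed 137.3 kt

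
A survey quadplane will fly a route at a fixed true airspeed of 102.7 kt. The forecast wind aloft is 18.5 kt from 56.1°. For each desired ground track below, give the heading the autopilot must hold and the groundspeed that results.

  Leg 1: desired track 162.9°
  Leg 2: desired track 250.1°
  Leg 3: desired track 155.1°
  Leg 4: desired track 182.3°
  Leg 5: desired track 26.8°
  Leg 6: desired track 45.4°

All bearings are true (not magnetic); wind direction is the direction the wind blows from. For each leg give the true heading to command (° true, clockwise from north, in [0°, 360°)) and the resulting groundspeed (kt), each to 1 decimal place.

Leg 1: desired track 162.9°; wind correction -9.9° → command heading 153.0°, groundspeed 106.5 kt
Leg 2: desired track 250.1°; wind correction +2.5° → command heading 252.6°, groundspeed 120.6 kt
Leg 3: desired track 155.1°; wind correction -10.2° → command heading 144.9°, groundspeed 104.0 kt
Leg 4: desired track 182.3°; wind correction -8.4° → command heading 173.9°, groundspeed 112.5 kt
Leg 5: desired track 26.8°; wind correction +5.1° → command heading 31.9°, groundspeed 86.2 kt
Leg 6: desired track 45.4°; wind correction +1.9° → command heading 47.3°, groundspeed 84.5 kt

Leg 1: heading=153.0°, groundspeed=106.5 kt
Leg 2: heading=252.6°, groundspeed=120.6 kt
Leg 3: heading=144.9°, groundspeed=104.0 kt
Leg 4: heading=173.9°, groundspeed=112.5 kt
Leg 5: heading=31.9°, groundspeed=86.2 kt
Leg 6: heading=47.3°, groundspeed=84.5 kt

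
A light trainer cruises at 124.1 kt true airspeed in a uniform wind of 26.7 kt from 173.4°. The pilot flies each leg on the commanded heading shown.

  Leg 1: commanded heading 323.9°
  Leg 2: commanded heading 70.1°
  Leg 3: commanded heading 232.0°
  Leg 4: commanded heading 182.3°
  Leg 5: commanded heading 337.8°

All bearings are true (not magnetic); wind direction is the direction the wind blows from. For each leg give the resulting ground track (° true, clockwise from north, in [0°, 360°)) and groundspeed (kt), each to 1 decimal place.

Leg 1: track=329.0°, groundspeed=147.9 kt
Leg 2: track=58.8°, groundspeed=132.8 kt
Leg 3: track=243.7°, groundspeed=112.5 kt
Leg 4: track=184.7°, groundspeed=97.8 kt
Leg 5: track=340.5°, groundspeed=150.0 kt

Leg 1: heading 323.9°; drift +5.1° → track 329.0°, groundspeed 147.9 kt
Leg 2: heading 70.1°; drift -11.3° → track 58.8°, groundspeed 132.8 kt
Leg 3: heading 232.0°; drift +11.7° → track 243.7°, groundspeed 112.5 kt
Leg 4: heading 182.3°; drift +2.4° → track 184.7°, groundspeed 97.8 kt
Leg 5: heading 337.8°; drift +2.7° → track 340.5°, groundspeed 150.0 kt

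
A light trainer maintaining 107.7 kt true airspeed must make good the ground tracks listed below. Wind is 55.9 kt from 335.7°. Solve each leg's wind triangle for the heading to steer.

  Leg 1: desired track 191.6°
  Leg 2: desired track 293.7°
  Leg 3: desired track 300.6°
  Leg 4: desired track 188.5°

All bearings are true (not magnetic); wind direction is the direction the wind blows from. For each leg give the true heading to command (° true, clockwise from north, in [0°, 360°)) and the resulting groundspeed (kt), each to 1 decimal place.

Leg 1: desired track 191.6°; wind correction +17.7° → command heading 209.3°, groundspeed 147.9 kt
Leg 2: desired track 293.7°; wind correction +20.3° → command heading 314.0°, groundspeed 59.5 kt
Leg 3: desired track 300.6°; wind correction +17.4° → command heading 318.0°, groundspeed 57.1 kt
Leg 4: desired track 188.5°; wind correction +16.3° → command heading 204.8°, groundspeed 150.3 kt

Leg 1: heading=209.3°, groundspeed=147.9 kt
Leg 2: heading=314.0°, groundspeed=59.5 kt
Leg 3: heading=318.0°, groundspeed=57.1 kt
Leg 4: heading=204.8°, groundspeed=150.3 kt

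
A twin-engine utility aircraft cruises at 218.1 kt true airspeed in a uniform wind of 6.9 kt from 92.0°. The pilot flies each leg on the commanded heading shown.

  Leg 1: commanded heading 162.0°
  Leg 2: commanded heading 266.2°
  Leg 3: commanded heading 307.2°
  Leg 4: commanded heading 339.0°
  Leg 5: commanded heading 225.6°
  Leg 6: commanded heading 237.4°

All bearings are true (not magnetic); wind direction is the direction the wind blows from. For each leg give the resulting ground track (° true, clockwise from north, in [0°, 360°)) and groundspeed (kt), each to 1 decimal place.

Leg 1: track=163.7°, groundspeed=215.8 kt
Leg 2: track=266.4°, groundspeed=225.0 kt
Leg 3: track=306.2°, groundspeed=223.8 kt
Leg 4: track=337.4°, groundspeed=220.9 kt
Leg 5: track=226.9°, groundspeed=222.9 kt
Leg 6: track=238.4°, groundspeed=223.8 kt

Leg 1: heading 162.0°; drift +1.7° → track 163.7°, groundspeed 215.8 kt
Leg 2: heading 266.2°; drift +0.2° → track 266.4°, groundspeed 225.0 kt
Leg 3: heading 307.2°; drift -1.0° → track 306.2°, groundspeed 223.8 kt
Leg 4: heading 339.0°; drift -1.6° → track 337.4°, groundspeed 220.9 kt
Leg 5: heading 225.6°; drift +1.3° → track 226.9°, groundspeed 222.9 kt
Leg 6: heading 237.4°; drift +1.0° → track 238.4°, groundspeed 223.8 kt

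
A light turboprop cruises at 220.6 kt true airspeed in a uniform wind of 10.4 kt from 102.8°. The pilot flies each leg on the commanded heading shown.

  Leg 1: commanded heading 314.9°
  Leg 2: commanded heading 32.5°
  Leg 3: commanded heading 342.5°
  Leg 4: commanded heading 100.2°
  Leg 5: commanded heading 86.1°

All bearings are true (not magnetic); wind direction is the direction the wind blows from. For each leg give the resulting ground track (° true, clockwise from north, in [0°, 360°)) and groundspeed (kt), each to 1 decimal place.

Leg 1: track=313.5°, groundspeed=229.5 kt
Leg 2: track=29.9°, groundspeed=217.3 kt
Leg 3: track=340.2°, groundspeed=226.0 kt
Leg 4: track=100.1°, groundspeed=210.2 kt
Leg 5: track=85.3°, groundspeed=210.7 kt

Leg 1: heading 314.9°; drift -1.4° → track 313.5°, groundspeed 229.5 kt
Leg 2: heading 32.5°; drift -2.6° → track 29.9°, groundspeed 217.3 kt
Leg 3: heading 342.5°; drift -2.3° → track 340.2°, groundspeed 226.0 kt
Leg 4: heading 100.2°; drift -0.1° → track 100.1°, groundspeed 210.2 kt
Leg 5: heading 86.1°; drift -0.8° → track 85.3°, groundspeed 210.7 kt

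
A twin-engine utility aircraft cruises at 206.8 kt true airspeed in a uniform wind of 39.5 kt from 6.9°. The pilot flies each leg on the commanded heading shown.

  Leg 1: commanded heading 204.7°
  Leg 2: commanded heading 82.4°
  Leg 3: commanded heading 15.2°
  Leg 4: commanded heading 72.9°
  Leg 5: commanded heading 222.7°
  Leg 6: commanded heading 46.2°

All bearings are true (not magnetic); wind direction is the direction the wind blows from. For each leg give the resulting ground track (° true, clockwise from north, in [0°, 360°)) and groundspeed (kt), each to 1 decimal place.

Leg 1: track=201.9°, groundspeed=244.7 kt
Leg 2: track=93.4°, groundspeed=200.6 kt
Leg 3: track=17.1°, groundspeed=167.8 kt
Leg 4: track=83.6°, groundspeed=194.1 kt
Leg 5: track=217.2°, groundspeed=240.0 kt
Leg 6: track=54.3°, groundspeed=178.0 kt

Leg 1: heading 204.7°; drift -2.8° → track 201.9°, groundspeed 244.7 kt
Leg 2: heading 82.4°; drift +11.0° → track 93.4°, groundspeed 200.6 kt
Leg 3: heading 15.2°; drift +1.9° → track 17.1°, groundspeed 167.8 kt
Leg 4: heading 72.9°; drift +10.7° → track 83.6°, groundspeed 194.1 kt
Leg 5: heading 222.7°; drift -5.5° → track 217.2°, groundspeed 240.0 kt
Leg 6: heading 46.2°; drift +8.1° → track 54.3°, groundspeed 178.0 kt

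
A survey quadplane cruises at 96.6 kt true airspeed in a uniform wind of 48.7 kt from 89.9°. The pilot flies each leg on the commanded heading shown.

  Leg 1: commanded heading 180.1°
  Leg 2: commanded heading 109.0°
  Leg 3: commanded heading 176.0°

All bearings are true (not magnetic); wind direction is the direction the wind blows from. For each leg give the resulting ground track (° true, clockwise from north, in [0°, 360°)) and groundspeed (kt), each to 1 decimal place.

Leg 1: heading 180.1°; drift +26.7° → track 206.8°, groundspeed 108.3 kt
Leg 2: heading 109.0°; drift +17.5° → track 126.5°, groundspeed 53.0 kt
Leg 3: heading 176.0°; drift +27.5° → track 203.5°, groundspeed 105.2 kt

Leg 1: track=206.8°, groundspeed=108.3 kt
Leg 2: track=126.5°, groundspeed=53.0 kt
Leg 3: track=203.5°, groundspeed=105.2 kt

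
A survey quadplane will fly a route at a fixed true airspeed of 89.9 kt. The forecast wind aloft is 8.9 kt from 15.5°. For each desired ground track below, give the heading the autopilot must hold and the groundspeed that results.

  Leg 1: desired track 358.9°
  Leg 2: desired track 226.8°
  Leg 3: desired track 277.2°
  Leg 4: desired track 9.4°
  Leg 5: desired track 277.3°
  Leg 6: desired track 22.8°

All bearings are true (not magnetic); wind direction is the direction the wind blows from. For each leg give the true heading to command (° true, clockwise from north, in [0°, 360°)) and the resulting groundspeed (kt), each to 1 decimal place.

Leg 1: heading=0.5°, groundspeed=81.3 kt
Leg 2: heading=229.7°, groundspeed=97.4 kt
Leg 3: heading=282.8°, groundspeed=90.8 kt
Leg 4: heading=10.0°, groundspeed=81.0 kt
Leg 5: heading=282.9°, groundspeed=90.7 kt
Leg 6: heading=22.1°, groundspeed=81.1 kt

Leg 1: desired track 358.9°; wind correction +1.6° → command heading 0.5°, groundspeed 81.3 kt
Leg 2: desired track 226.8°; wind correction +2.9° → command heading 229.7°, groundspeed 97.4 kt
Leg 3: desired track 277.2°; wind correction +5.6° → command heading 282.8°, groundspeed 90.8 kt
Leg 4: desired track 9.4°; wind correction +0.6° → command heading 10.0°, groundspeed 81.0 kt
Leg 5: desired track 277.3°; wind correction +5.6° → command heading 282.9°, groundspeed 90.7 kt
Leg 6: desired track 22.8°; wind correction -0.7° → command heading 22.1°, groundspeed 81.1 kt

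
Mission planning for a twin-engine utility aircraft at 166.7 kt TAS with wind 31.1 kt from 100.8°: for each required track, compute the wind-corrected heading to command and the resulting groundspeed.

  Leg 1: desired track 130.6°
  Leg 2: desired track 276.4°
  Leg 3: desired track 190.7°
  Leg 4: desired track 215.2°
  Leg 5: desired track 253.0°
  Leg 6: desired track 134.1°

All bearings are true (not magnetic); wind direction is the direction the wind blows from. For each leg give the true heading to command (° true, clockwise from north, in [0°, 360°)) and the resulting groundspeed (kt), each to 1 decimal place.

Leg 1: desired track 130.6°; wind correction -5.3° → command heading 125.3°, groundspeed 139.0 kt
Leg 2: desired track 276.4°; wind correction -0.8° → command heading 275.6°, groundspeed 197.7 kt
Leg 3: desired track 190.7°; wind correction -10.8° → command heading 179.9°, groundspeed 163.7 kt
Leg 4: desired track 215.2°; wind correction -9.8° → command heading 205.4°, groundspeed 177.1 kt
Leg 5: desired track 253.0°; wind correction -5.0° → command heading 248.0°, groundspeed 193.6 kt
Leg 6: desired track 134.1°; wind correction -5.9° → command heading 128.2°, groundspeed 139.8 kt

Leg 1: heading=125.3°, groundspeed=139.0 kt
Leg 2: heading=275.6°, groundspeed=197.7 kt
Leg 3: heading=179.9°, groundspeed=163.7 kt
Leg 4: heading=205.4°, groundspeed=177.1 kt
Leg 5: heading=248.0°, groundspeed=193.6 kt
Leg 6: heading=128.2°, groundspeed=139.8 kt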